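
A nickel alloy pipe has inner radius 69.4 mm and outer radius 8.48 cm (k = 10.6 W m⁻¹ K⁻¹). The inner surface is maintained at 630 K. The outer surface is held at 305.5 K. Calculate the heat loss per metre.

Q' = 1.08×10^5 W/m

Q' = 2πk·ΔT/ln(r₂/r₁) = 2π × 10.6 × 324.5 / ln(0.0848/0.0694) = 1.08×10^5 W/m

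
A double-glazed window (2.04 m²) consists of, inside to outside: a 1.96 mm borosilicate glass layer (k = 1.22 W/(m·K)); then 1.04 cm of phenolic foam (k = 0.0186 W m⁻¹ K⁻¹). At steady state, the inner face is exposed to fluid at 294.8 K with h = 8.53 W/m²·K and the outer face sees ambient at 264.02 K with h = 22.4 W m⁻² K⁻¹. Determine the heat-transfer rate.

Q = 86.9 W

Series thermal resistances, inner to outer:
  R_conv,in = 1/(hA) = 1/(8.53·2.04) = 0.05747 K/W
  R_borosilicate glass = L/(kA) = 0.00196/(1.22·2.04) = 7.875×10^-4 K/W
  R_phenolic foam = L/(kA) = 0.0104/(0.0186·2.04) = 0.2741 K/W
  R_conv,out = 1/(hA) = 1/(22.4·2.04) = 0.02188 K/W
ΣR = 0.05747 + 7.875×10^-4 + 0.2741 + 0.02188 = 0.3542 K/W
Q = ΔT/ΣR = (294.8 K − 264.02 K)/0.3542 = 86.9 W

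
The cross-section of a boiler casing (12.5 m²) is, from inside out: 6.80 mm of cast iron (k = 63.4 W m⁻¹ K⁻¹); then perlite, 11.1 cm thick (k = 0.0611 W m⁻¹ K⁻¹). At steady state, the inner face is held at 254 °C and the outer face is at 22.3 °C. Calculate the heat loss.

Resistance network (inner→outer):
  R_cast iron = L/(kA) = 0.00680/(63.4·12.5) = 8.580×10^-6 K/W
  R_perlite = L/(kA) = 0.111/(0.0611·12.5) = 0.1453 K/W
ΣR = 8.580×10^-6 + 0.1453 = 0.1453 K/W
Q = ΔT/ΣR = (254 °C − 22.3 °C)/0.1453 = 1590 W

Q = 1590 W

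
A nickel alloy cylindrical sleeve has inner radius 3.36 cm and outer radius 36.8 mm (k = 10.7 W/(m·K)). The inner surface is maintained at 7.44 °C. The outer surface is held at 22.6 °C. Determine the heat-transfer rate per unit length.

Q' = 11200 W/m

Q' = 2πk·ΔT/ln(r₂/r₁) = 2π × 10.7 × 15.16 / ln(0.0368/0.0336) = 11200 W/m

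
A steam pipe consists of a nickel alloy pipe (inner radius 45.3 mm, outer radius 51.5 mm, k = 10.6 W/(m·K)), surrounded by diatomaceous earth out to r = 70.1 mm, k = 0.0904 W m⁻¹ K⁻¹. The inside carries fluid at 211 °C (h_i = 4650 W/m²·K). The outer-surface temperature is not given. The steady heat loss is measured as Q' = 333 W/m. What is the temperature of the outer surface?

T_out = 29.3 °C

Sum the resistances:
  R'_conv,in = 1/(2πr h) = 1/(2π·0.0453·4650) = 7.556×10^-4 m·K/W
  R'_nickel alloy = ln(0.0515/0.0453)/(2πk) = 0.1283/(2π·10.6) = 0.001926 m·K/W
  R'_diatomaceous earth = ln(0.0701/0.0515)/(2πk) = 0.3083/(2π·0.0904) = 0.5429 m·K/W
ΣR = 0.5455 m·K/W
ΔT = Q'·ΣR = 333 × 0.5455 = 181.7 K
Heat flows outward, so T_out = T_in − ΔT = 211 − 181.7 = 29.3 °C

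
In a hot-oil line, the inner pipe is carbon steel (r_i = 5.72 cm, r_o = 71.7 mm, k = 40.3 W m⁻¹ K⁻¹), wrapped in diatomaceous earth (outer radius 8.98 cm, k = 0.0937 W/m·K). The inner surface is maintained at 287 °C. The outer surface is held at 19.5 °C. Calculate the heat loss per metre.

Resistance network (inner→outer):
  R'_carbon steel = ln(0.0717/0.0572)/(2πk) = 0.2259/(2π·40.3) = 8.923×10^-4 m·K/W
  R'_diatomaceous earth = ln(0.0898/0.0717)/(2πk) = 0.2251/(2π·0.0937) = 0.3823 m·K/W
ΣR = 8.923×10^-4 + 0.3823 = 0.3832 m·K/W
Q' = ΔT/ΣR = (287 °C − 19.5 °C)/0.3832 = 698 W/m

Q' = 698 W/m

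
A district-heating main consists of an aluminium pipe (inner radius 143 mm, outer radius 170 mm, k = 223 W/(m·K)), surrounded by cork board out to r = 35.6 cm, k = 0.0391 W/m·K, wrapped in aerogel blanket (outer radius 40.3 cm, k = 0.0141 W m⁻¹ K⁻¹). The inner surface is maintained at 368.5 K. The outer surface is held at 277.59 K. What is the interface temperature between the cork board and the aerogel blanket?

T = 306.5 K

Series thermal resistances, inner to outer:
  R'_aluminium = ln(0.170/0.143)/(2πk) = 0.1730/(2π·223) = 1.234×10^-4 m·K/W
  R'_cork board = ln(0.356/0.170)/(2πk) = 0.7391/(2π·0.0391) = 3.009 m·K/W
  R'_aerogel blanket = ln(0.403/0.356)/(2πk) = 0.1240/(2π·0.0141) = 1.400 m·K/W
ΣR = 1.234×10^-4 + 3.009 + 1.400 = 4.409 m·K/W
Q' = ΔT/ΣR = (368.5 K − 277.59 K)/4.409 = 20.62 W/m
From the inner boundary to the cork board/aerogel blanket interface, ΣR_partial = 3.009 m·K/W.
T_interface = T_in − Q'·ΣR_partial = 368.5 K − (20.62)(3.009) = 306.5 K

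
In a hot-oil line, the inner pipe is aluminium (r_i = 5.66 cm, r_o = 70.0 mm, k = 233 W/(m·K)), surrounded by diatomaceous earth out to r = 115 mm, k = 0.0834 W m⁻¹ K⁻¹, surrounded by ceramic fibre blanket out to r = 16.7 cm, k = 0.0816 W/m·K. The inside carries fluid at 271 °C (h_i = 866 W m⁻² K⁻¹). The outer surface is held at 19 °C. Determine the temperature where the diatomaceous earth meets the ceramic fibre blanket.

Treat each layer as a resistance in series:
  R'_conv,in = 1/(2πr h) = 1/(2π·0.0566·866) = 0.003247 m·K/W
  R'_aluminium = ln(0.0700/0.0566)/(2πk) = 0.2125/(2π·233) = 1.451×10^-4 m·K/W
  R'_diatomaceous earth = ln(0.115/0.0700)/(2πk) = 0.4964/(2π·0.0834) = 0.9474 m·K/W
  R'_ceramic fibre blanket = ln(0.167/0.115)/(2πk) = 0.3731/(2π·0.0816) = 0.7276 m·K/W
ΣR = 0.003247 + 1.451×10^-4 + 0.9474 + 0.7276 = 1.678 m·K/W
Q' = ΔT/ΣR = (271 °C − 19 °C)/1.678 = 150.2 W/m
From the inner boundary to the diatomaceous earth/ceramic fibre blanket interface, ΣR_partial = 0.9508 m·K/W.
T_interface = T_in − Q'·ΣR_partial = 271 °C − (150.2)(0.9508) = 128 °C

T = 128 °C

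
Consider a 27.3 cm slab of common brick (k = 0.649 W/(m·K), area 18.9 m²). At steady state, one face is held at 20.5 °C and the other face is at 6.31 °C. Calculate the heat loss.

Q = kA·ΔT/L = 0.649 × 18.9 × |20.5 °C − 6.31 °C| / 0.273 = 638 W

Q = 638 W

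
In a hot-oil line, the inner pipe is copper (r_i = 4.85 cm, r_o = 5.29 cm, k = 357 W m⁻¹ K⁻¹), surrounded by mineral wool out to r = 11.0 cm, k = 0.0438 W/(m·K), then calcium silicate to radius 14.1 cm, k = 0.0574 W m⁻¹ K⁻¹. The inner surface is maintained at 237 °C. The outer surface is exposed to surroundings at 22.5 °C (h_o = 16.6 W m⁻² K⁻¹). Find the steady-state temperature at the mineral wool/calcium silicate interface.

T = 70.0 °C

Resistance network (inner→outer):
  R'_copper = ln(0.0529/0.0485)/(2πk) = 0.08684/(2π·357) = 3.871×10^-5 m·K/W
  R'_mineral wool = ln(0.110/0.0529)/(2πk) = 0.7321/(2π·0.0438) = 2.660 m·K/W
  R'_calcium silicate = ln(0.141/0.110)/(2πk) = 0.2483/(2π·0.0574) = 0.6884 m·K/W
  R'_conv,out = 1/(2πr h) = 1/(2π·0.141·16.6) = 0.06800 m·K/W
ΣR = 3.871×10^-5 + 2.660 + 0.6884 + 0.06800 = 3.416 m·K/W
Q' = ΔT/ΣR = (237 °C − 22.5 °C)/3.416 = 62.79 W/m
From the inner boundary to the mineral wool/calcium silicate interface, ΣR_partial = 2.660 m·K/W.
T_interface = T_in − Q'·ΣR_partial = 237 °C − (62.79)(2.660) = 70.0 °C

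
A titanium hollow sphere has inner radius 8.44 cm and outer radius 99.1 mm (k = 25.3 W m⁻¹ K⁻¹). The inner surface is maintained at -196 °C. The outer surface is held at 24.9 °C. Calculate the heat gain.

Q = 4πk·ΔT/(1/r₁ − 1/r₂) = 4π × 25.3 × 220.9 / (1/0.0844 − 1/0.0991) = 40000 W

Q = 40.0 kW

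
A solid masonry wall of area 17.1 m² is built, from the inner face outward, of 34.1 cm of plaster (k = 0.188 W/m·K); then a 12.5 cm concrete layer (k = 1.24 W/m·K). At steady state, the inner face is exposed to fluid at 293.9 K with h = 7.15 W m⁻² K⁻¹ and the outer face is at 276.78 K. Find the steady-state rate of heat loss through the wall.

Treat each layer as a resistance in series:
  R_conv,in = 1/(hA) = 1/(7.15·17.1) = 0.008179 K/W
  R_plaster = L/(kA) = 0.341/(0.188·17.1) = 0.1061 K/W
  R_concrete = L/(kA) = 0.125/(1.24·17.1) = 0.005895 K/W
ΣR = 0.008179 + 0.1061 + 0.005895 = 0.1202 K/W
Q = ΔT/ΣR = (293.9 K − 276.78 K)/0.1202 = 142 W

Q = 142 W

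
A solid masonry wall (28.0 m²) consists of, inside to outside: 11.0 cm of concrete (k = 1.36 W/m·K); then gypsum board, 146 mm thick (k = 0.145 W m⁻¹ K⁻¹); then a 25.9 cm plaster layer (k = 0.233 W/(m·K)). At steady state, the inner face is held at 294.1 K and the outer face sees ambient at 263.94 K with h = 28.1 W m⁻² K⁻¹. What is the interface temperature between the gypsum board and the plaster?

Resistance network (inner→outer):
  R_concrete = L/(kA) = 0.110/(1.36·28.0) = 0.002889 K/W
  R_gypsum board = L/(kA) = 0.146/(0.145·28.0) = 0.03596 K/W
  R_plaster = L/(kA) = 0.259/(0.233·28.0) = 0.03970 K/W
  R_conv,out = 1/(hA) = 1/(28.1·28.0) = 0.001271 K/W
ΣR = 0.002889 + 0.03596 + 0.03970 + 0.001271 = 0.07982 K/W
Q = ΔT/ΣR = (294.1 K − 263.94 K)/0.07982 = 377.9 W
From the inner boundary to the gypsum board/plaster interface, ΣR_partial = 0.03885 K/W.
T_interface = T_in − Q·ΣR_partial = 294.1 K − (377.9)(0.03885) = 279.42 K

T = 279.42 K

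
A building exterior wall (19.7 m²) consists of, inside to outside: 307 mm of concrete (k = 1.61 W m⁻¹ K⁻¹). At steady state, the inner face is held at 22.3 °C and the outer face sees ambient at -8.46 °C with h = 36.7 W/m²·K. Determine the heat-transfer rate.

Treat each layer as a resistance in series:
  R_concrete = L/(kA) = 0.307/(1.61·19.7) = 0.009679 K/W
  R_conv,out = 1/(hA) = 1/(36.7·19.7) = 0.001383 K/W
ΣR = 0.009679 + 0.001383 = 0.01106 K/W
Q = ΔT/ΣR = (22.3 °C − -8.46 °C)/0.01106 = 2780 W

Q = 2780 W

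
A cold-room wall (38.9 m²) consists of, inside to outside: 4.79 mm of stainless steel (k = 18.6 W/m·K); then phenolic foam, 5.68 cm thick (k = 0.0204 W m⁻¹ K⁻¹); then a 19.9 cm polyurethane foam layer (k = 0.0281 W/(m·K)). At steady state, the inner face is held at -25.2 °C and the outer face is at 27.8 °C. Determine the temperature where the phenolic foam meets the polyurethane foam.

Series thermal resistances, inner to outer:
  R_stainless steel = L/(kA) = 0.00479/(18.6·38.9) = 6.620×10^-6 K/W
  R_phenolic foam = L/(kA) = 0.0568/(0.0204·38.9) = 0.07158 K/W
  R_polyurethane foam = L/(kA) = 0.199/(0.0281·38.9) = 0.1821 K/W
ΣR = 6.620×10^-6 + 0.07158 + 0.1821 = 0.2537 K/W
Q = ΔT/ΣR = (-25.2 °C − 27.8 °C)/0.2537 = -208.9 W
From the inner boundary to the phenolic foam/polyurethane foam interface, ΣR_partial = 0.07159 K/W.
T_interface = T_in − Q·ΣR_partial = -25.2 °C − (-208.9)(0.07159) = -10.2 °C

T = -10.2 °C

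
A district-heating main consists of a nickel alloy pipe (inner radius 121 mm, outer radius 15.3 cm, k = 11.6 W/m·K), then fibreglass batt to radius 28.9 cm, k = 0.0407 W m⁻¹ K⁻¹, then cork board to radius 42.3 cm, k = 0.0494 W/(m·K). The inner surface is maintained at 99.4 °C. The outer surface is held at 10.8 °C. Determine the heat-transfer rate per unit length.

Q' = 23.8 W/m

Treat each layer as a resistance in series:
  R'_nickel alloy = ln(0.153/0.121)/(2πk) = 0.2346/(2π·11.6) = 0.003219 m·K/W
  R'_fibreglass batt = ln(0.289/0.153)/(2πk) = 0.6360/(2π·0.0407) = 2.487 m·K/W
  R'_cork board = ln(0.423/0.289)/(2πk) = 0.3809/(2π·0.0494) = 1.227 m·K/W
ΣR = 0.003219 + 2.487 + 1.227 = 3.717 m·K/W
Q' = ΔT/ΣR = (99.4 °C − 10.8 °C)/3.717 = 23.8 W/m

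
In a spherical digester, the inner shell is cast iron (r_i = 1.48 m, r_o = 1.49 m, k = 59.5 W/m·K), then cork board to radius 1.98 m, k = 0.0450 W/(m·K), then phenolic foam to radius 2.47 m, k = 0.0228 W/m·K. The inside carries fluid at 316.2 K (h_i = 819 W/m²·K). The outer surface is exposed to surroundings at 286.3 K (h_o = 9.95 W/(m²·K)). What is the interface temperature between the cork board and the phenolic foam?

T = 302.6 K

Resistance network (inner→outer):
  R_conv,in = 1/(4πr²h) = 1/(4π·1.48²·819) = 4.436×10^-5 K/W
  R_cast iron = (1/1.48 − 1/1.49)/(4πk) = 0.004535/(4π·59.5) = 6.065×10^-6 K/W
  R_cork board = (1/1.49 − 1/1.98)/(4πk) = 0.1661/(4π·0.0450) = 0.2937 K/W
  R_phenolic foam = (1/1.98 − 1/2.47)/(4πk) = 0.1002/(4π·0.0228) = 0.3497 K/W
  R_conv,out = 1/(4πr²h) = 1/(4π·2.47²·9.95) = 0.001311 K/W
ΣR = 4.436×10^-5 + 6.065×10^-6 + 0.2937 + 0.3497 + 0.001311 = 0.6448 K/W
Q = ΔT/ΣR = (316.2 K − 286.3 K)/0.6448 = 46.37 W
From the inner boundary to the cork board/phenolic foam interface, ΣR_partial = 0.2938 K/W.
T_interface = T_in − Q·ΣR_partial = 316.2 K − (46.37)(0.2938) = 302.6 K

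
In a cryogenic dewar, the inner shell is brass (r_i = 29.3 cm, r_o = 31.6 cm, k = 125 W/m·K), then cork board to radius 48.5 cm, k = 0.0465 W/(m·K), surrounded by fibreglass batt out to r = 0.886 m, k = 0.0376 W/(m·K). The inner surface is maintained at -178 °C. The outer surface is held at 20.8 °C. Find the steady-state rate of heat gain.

Resistance network (inner→outer):
  R_brass = (1/0.293 − 1/0.316)/(4πk) = 0.2484/(4π·125) = 1.581×10^-4 K/W
  R_cork board = (1/0.316 − 1/0.485)/(4πk) = 1.103/(4π·0.0465) = 1.887 K/W
  R_fibreglass batt = (1/0.485 − 1/0.886)/(4πk) = 0.9332/(4π·0.0376) = 1.975 K/W
ΣR = 1.581×10^-4 + 1.887 + 1.975 = 3.862 K/W
Q = ΔT/ΣR = (-178 °C − 20.8 °C)/3.862 = -51.5 W
(Negative Q ⇒ heat flows inward; heat gain = 51.5 W.)

Q = 51.5 W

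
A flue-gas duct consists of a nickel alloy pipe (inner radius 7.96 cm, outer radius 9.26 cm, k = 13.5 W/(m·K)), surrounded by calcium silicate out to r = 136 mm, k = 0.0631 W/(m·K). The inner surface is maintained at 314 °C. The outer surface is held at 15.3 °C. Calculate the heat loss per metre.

Q' = 308 W/m

Resistance network (inner→outer):
  R'_nickel alloy = ln(0.0926/0.0796)/(2πk) = 0.1513/(2π·13.5) = 0.001783 m·K/W
  R'_calcium silicate = ln(0.136/0.0926)/(2πk) = 0.3844/(2π·0.0631) = 0.9695 m·K/W
ΣR = 0.001783 + 0.9695 = 0.9713 m·K/W
Q' = ΔT/ΣR = (314 °C − 15.3 °C)/0.9713 = 308 W/m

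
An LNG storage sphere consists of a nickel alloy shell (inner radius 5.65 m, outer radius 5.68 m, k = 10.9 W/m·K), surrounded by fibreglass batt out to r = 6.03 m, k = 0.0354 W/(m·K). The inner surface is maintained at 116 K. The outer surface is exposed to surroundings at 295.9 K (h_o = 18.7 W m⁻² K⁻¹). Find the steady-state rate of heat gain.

Q = 7790 W

Treat each layer as a resistance in series:
  R_nickel alloy = (1/5.65 − 1/5.68)/(4πk) = 9.348×10^-4/(4π·10.9) = 6.825×10^-6 K/W
  R_fibreglass batt = (1/5.68 − 1/6.03)/(4πk) = 0.01022/(4π·0.0354) = 0.02297 K/W
  R_conv,out = 1/(4πr²h) = 1/(4π·6.03²·18.7) = 1.170×10^-4 K/W
ΣR = 6.825×10^-6 + 0.02297 + 1.170×10^-4 = 0.02309 K/W
Q = ΔT/ΣR = (116 K − 295.9 K)/0.02309 = -7790 W
(Negative Q ⇒ heat flows inward; heat gain = 7790 W.)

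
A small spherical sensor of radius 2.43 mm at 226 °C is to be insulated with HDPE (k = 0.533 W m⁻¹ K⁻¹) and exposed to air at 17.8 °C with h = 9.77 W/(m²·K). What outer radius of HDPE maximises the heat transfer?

For a sphere, r_cr = 2k_ins/h = 2·0.533/9.77 = 0.109 m = 10.9 cm

r_cr = 10.9 cm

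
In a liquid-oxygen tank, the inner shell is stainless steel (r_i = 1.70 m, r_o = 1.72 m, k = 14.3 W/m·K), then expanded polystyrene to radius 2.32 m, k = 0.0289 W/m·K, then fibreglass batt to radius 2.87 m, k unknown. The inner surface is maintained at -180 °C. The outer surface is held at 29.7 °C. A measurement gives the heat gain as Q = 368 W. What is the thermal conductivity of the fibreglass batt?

ΣR = ΔT/Q = |-180 − 29.7|/368 = 0.5698 K/W
Known resistances:
  R_stainless steel = (1/1.70 − 1/1.72)/(4πk) = 0.006840/(4π·14.3) = 3.806×10^-5 K/W
  R_expanded polystyrene = (1/1.72 − 1/2.32)/(4πk) = 0.1504/(4π·0.0289) = 0.4140 K/W
R_fibreglass batt = ΣR − ΣR_known = 0.5698 − 0.4140 = 0.1558 K/W
(1/r₁−1/r₂)/(4πk) = 0.1558 ⇒ k = 0.08260/(4π·0.1558) = 0.0422 W/m·K

k = 0.0422 W/m·K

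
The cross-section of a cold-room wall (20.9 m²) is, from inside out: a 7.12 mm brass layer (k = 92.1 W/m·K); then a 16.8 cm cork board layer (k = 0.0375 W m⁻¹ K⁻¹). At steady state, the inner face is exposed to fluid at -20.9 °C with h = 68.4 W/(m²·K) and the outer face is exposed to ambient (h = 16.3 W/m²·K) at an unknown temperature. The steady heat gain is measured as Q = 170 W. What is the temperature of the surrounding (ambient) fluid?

T_out = 16.2 °C

Series resistances:
  R_conv,in = 1/(hA) = 1/(68.4·20.9) = 6.995×10^-4 K/W
  R_brass = L/(kA) = 0.00712/(92.1·20.9) = 3.699×10^-6 K/W
  R_cork board = L/(kA) = 0.168/(0.0375·20.9) = 0.2144 K/W
  R_conv,out = 1/(hA) = 1/(16.3·20.9) = 0.002935 K/W
ΣR = 0.2180 K/W
ΔT = Q·ΣR = 170 × 0.2180 = 37.06 K
Heat flows inward, so T_out = T_in + ΔT = -20.9 + 37.06 = 16.2 °C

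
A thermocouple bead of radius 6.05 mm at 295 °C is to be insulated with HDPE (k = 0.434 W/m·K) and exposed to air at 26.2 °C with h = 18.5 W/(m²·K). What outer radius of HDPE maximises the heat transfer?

r_cr = 4.69 cm

For a sphere, r_cr = 2k_ins/h = 2·0.434/18.5 = 0.0469 m = 4.69 cm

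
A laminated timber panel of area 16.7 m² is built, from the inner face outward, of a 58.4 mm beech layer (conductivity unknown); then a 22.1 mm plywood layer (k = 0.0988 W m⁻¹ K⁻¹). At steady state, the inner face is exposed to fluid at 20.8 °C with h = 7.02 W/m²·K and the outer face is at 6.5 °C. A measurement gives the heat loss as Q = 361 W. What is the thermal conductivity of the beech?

k = 0.198 W/m·K

ΣR = ΔT/Q = |20.8 − 6.5|/361 = 0.03961 K/W
Known resistances:
  R_conv,in = 1/(hA) = 1/(7.02·16.7) = 0.008530 K/W
  R_plywood = L/(kA) = 0.0221/(0.0988·16.7) = 0.01339 K/W
R_beech = ΣR − ΣR_known = 0.03961 − 0.02192 = 0.01769 K/W
L/(kA) = 0.01769 ⇒ k = 0.0584/(0.01769·16.7) = 0.198 W/m·K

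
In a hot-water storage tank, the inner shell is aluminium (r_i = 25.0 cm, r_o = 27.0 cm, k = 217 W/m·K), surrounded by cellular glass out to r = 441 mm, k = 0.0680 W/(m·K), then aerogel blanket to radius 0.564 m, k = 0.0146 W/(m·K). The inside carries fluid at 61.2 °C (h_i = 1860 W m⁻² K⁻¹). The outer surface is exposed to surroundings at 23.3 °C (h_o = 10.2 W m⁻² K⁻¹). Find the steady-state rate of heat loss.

Series thermal resistances, inner to outer:
  R_conv,in = 1/(4πr²h) = 1/(4π·0.250²·1860) = 6.845×10^-4 K/W
  R_aluminium = (1/0.250 − 1/0.270)/(4πk) = 0.2963/(4π·217) = 1.087×10^-4 K/W
  R_cellular glass = (1/0.270 − 1/0.441)/(4πk) = 1.436/(4π·0.0680) = 1.681 K/W
  R_aerogel blanket = (1/0.441 − 1/0.564)/(4πk) = 0.4945/(4π·0.0146) = 2.695 K/W
  R_conv,out = 1/(4πr²h) = 1/(4π·0.564²·10.2) = 0.02453 K/W
ΣR = 6.845×10^-4 + 1.087×10^-4 + 1.681 + 2.695 + 0.02453 = 4.401 K/W
Q = ΔT/ΣR = (61.2 °C − 23.3 °C)/4.401 = 8.61 W

Q = 8.61 W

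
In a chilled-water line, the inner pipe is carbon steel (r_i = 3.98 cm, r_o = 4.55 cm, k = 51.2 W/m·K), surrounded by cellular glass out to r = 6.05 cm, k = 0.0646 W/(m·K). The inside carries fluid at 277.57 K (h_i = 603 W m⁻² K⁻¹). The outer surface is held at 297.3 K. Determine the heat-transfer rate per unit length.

Q' = 27.8 W/m

Resistance network (inner→outer):
  R'_conv,in = 1/(2πr h) = 1/(2π·0.0398·603) = 0.006632 m·K/W
  R'_carbon steel = ln(0.0455/0.0398)/(2πk) = 0.1338/(2π·51.2) = 4.161×10^-4 m·K/W
  R'_cellular glass = ln(0.0605/0.0455)/(2πk) = 0.2849/(2π·0.0646) = 0.7020 m·K/W
ΣR = 0.006632 + 4.161×10^-4 + 0.7020 = 0.7090 m·K/W
Q' = ΔT/ΣR = (277.57 K − 297.3 K)/0.7090 = -27.8 W/m
(Negative Q' ⇒ heat flows inward; heat gain = 27.8 W/m.)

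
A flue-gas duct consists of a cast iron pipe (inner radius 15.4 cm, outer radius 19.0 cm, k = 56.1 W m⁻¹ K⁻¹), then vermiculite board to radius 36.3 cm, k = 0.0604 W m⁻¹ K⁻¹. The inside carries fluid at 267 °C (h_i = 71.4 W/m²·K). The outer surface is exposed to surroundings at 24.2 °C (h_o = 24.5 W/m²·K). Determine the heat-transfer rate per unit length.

Resistance network (inner→outer):
  R'_conv,in = 1/(2πr h) = 1/(2π·0.154·71.4) = 0.01447 m·K/W
  R'_cast iron = ln(0.190/0.154)/(2πk) = 0.2101/(2π·56.1) = 5.960×10^-4 m·K/W
  R'_vermiculite board = ln(0.363/0.190)/(2πk) = 0.6474/(2π·0.0604) = 1.706 m·K/W
  R'_conv,out = 1/(2πr h) = 1/(2π·0.363·24.5) = 0.01790 m·K/W
ΣR = 0.01447 + 5.960×10^-4 + 1.706 + 0.01790 = 1.739 m·K/W
Q' = ΔT/ΣR = (267 °C − 24.2 °C)/1.739 = 140 W/m

Q' = 140 W/m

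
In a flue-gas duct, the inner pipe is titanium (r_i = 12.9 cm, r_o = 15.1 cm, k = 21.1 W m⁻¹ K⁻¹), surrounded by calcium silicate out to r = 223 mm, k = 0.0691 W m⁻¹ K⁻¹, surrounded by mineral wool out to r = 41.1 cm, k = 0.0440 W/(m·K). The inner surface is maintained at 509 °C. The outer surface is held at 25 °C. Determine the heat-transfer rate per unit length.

Series thermal resistances, inner to outer:
  R'_titanium = ln(0.151/0.129)/(2πk) = 0.1575/(2π·21.1) = 0.001188 m·K/W
  R'_calcium silicate = ln(0.223/0.151)/(2πk) = 0.3899/(2π·0.0691) = 0.8980 m·K/W
  R'_mineral wool = ln(0.411/0.223)/(2πk) = 0.6114/(2π·0.0440) = 2.212 m·K/W
ΣR = 0.001188 + 0.8980 + 2.212 = 3.111 m·K/W
Q' = ΔT/ΣR = (509 °C − 25 °C)/3.111 = 156 W/m

Q' = 156 W/m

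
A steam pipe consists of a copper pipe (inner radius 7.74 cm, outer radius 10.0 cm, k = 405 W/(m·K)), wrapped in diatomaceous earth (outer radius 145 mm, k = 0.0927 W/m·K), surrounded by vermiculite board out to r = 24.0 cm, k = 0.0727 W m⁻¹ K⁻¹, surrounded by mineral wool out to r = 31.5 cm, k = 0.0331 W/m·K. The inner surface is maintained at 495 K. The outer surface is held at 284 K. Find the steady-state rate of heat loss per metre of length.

Resistance network (inner→outer):
  R'_copper = ln(0.100/0.0774)/(2πk) = 0.2562/(2π·405) = 1.007×10^-4 m·K/W
  R'_diatomaceous earth = ln(0.145/0.100)/(2πk) = 0.3716/(2π·0.0927) = 0.6379 m·K/W
  R'_vermiculite board = ln(0.240/0.145)/(2πk) = 0.5039/(2π·0.0727) = 1.103 m·K/W
  R'_mineral wool = ln(0.315/0.240)/(2πk) = 0.2719/(2π·0.0331) = 1.308 m·K/W
ΣR = 1.007×10^-4 + 0.6379 + 1.103 + 1.308 = 3.049 m·K/W
Q' = ΔT/ΣR = (495 K − 284 K)/3.049 = 69.2 W/m

Q' = 69.2 W/m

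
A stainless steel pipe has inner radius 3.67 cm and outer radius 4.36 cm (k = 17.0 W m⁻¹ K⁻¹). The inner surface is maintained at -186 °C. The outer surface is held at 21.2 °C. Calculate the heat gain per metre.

Q' = 128 kW/m

Q' = 2πk·ΔT/ln(r₂/r₁) = 2π × 17.0 × 207.2 / ln(0.0436/0.0367) = 1.28×10^5 W/m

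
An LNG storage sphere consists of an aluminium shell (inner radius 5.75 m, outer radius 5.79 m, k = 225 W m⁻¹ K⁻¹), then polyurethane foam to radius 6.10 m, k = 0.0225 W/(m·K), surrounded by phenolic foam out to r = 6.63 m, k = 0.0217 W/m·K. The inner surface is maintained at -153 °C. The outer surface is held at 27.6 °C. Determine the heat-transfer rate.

Series thermal resistances, inner to outer:
  R_aluminium = (1/5.75 − 1/5.79)/(4πk) = 0.001201/(4π·225) = 4.249×10^-7 K/W
  R_polyurethane foam = (1/5.79 − 1/6.10)/(4πk) = 0.008777/(4π·0.0225) = 0.03104 K/W
  R_phenolic foam = (1/6.10 − 1/6.63)/(4πk) = 0.01310/(4π·0.0217) = 0.04806 K/W
ΣR = 4.249×10^-7 + 0.03104 + 0.04806 = 0.07910 K/W
Q = ΔT/ΣR = (-153 °C − 27.6 °C)/0.07910 = -2280 W
(Negative Q ⇒ heat flows inward; heat gain = 2280 W.)

Q = 2.28 kW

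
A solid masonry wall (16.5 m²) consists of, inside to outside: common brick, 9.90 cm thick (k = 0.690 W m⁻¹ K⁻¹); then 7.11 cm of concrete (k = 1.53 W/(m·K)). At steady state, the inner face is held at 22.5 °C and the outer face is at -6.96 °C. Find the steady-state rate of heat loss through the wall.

Series thermal resistances, inner to outer:
  R_common brick = L/(kA) = 0.0990/(0.690·16.5) = 0.008696 K/W
  R_concrete = L/(kA) = 0.0711/(1.53·16.5) = 0.002816 K/W
ΣR = 0.008696 + 0.002816 = 0.01151 K/W
Q = ΔT/ΣR = (22.5 °C − -6.96 °C)/0.01151 = 2560 W

Q = 2.56 kW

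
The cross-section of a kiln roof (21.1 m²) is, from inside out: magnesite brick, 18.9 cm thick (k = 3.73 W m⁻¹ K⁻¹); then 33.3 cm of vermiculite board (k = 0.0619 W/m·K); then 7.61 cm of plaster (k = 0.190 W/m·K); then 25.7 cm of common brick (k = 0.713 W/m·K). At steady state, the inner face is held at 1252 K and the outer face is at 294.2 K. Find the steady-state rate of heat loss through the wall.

Q = 3.26 kW

Series thermal resistances, inner to outer:
  R_magnesite brick = L/(kA) = 0.189/(3.73·21.1) = 0.002401 K/W
  R_vermiculite board = L/(kA) = 0.333/(0.0619·21.1) = 0.2550 K/W
  R_plaster = L/(kA) = 0.0761/(0.190·21.1) = 0.01898 K/W
  R_common brick = L/(kA) = 0.257/(0.713·21.1) = 0.01708 K/W
ΣR = 0.002401 + 0.2550 + 0.01898 + 0.01708 = 0.2935 K/W
Q = ΔT/ΣR = (1252 K − 294.2 K)/0.2935 = 3260 W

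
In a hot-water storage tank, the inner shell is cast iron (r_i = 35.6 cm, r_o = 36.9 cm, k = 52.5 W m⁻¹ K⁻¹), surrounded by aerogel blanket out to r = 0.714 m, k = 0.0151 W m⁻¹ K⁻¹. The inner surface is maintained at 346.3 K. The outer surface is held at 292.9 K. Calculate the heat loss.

Resistance network (inner→outer):
  R_cast iron = (1/0.356 − 1/0.369)/(4πk) = 0.09896/(4π·52.5) = 1.500×10^-4 K/W
  R_aerogel blanket = (1/0.369 − 1/0.714)/(4πk) = 1.309/(4π·0.0151) = 6.901 K/W
ΣR = 1.500×10^-4 + 6.901 = 6.901 K/W
Q = ΔT/ΣR = (346.3 K − 292.9 K)/6.901 = 7.74 W

Q = 7.74 W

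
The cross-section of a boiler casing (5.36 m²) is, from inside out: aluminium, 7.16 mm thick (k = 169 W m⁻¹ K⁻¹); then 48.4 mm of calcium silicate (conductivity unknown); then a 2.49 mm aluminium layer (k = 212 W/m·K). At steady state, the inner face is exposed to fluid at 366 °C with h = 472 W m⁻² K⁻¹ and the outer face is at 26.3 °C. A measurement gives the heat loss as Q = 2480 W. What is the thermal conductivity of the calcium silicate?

ΣR = ΔT/Q = |366 − 26.3|/2480 = 0.1370 K/W
Known resistances:
  R_conv,in = 1/(hA) = 1/(472·5.36) = 3.953×10^-4 K/W
  R_aluminium = L/(kA) = 0.00716/(169·5.36) = 7.904×10^-6 K/W
  R_aluminium = L/(kA) = 0.00249/(212·5.36) = 2.191×10^-6 K/W
R_calcium silicate = ΣR − ΣR_known = 0.1370 − 4.054×10^-4 = 0.1366 K/W
L/(kA) = 0.1366 ⇒ k = 0.0484/(0.1366·5.36) = 0.0661 W/m·K

k = 0.0661 W/m·K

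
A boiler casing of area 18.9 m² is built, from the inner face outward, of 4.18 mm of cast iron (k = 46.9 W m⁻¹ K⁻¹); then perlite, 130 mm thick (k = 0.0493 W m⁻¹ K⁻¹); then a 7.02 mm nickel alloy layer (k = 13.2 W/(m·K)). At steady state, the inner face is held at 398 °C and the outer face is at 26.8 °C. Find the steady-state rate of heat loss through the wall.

Q = 2660 W

Treat each layer as a resistance in series:
  R_cast iron = L/(kA) = 0.00418/(46.9·18.9) = 4.716×10^-6 K/W
  R_perlite = L/(kA) = 0.130/(0.0493·18.9) = 0.1395 K/W
  R_nickel alloy = L/(kA) = 0.00702/(13.2·18.9) = 2.814×10^-5 K/W
ΣR = 4.716×10^-6 + 0.1395 + 2.814×10^-5 = 0.1395 K/W
Q = ΔT/ΣR = (398 °C − 26.8 °C)/0.1395 = 2660 W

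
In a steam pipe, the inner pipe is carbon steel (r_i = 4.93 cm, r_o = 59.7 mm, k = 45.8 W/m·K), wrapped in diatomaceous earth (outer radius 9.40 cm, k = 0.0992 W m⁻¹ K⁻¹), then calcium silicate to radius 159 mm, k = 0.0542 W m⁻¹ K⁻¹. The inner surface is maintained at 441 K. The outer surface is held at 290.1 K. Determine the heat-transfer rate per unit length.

Q' = 66.4 W/m

Treat each layer as a resistance in series:
  R'_carbon steel = ln(0.0597/0.0493)/(2πk) = 0.1914/(2π·45.8) = 6.651×10^-4 m·K/W
  R'_diatomaceous earth = ln(0.0940/0.0597)/(2πk) = 0.4540/(2π·0.0992) = 0.7283 m·K/W
  R'_calcium silicate = ln(0.159/0.0940)/(2πk) = 0.5256/(2π·0.0542) = 1.543 m·K/W
ΣR = 6.651×10^-4 + 0.7283 + 1.543 = 2.272 m·K/W
Q' = ΔT/ΣR = (441 K − 290.1 K)/2.272 = 66.4 W/m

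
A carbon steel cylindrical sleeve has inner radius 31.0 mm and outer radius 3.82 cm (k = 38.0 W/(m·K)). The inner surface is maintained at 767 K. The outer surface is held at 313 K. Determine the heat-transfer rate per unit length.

Q' = 2πk·ΔT/ln(r₂/r₁) = 2π × 38.0 × 454 / ln(0.0382/0.0310) = 5.19×10^5 W/m

Q' = 519 kW/m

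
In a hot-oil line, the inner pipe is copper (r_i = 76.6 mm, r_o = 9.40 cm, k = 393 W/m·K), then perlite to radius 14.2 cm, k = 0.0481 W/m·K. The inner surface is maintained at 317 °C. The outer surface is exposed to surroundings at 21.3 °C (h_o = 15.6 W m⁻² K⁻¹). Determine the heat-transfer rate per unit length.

Series thermal resistances, inner to outer:
  R'_copper = ln(0.0940/0.0766)/(2πk) = 0.2047/(2π·393) = 8.290×10^-5 m·K/W
  R'_perlite = ln(0.142/0.0940)/(2πk) = 0.4125/(2π·0.0481) = 1.365 m·K/W
  R'_conv,out = 1/(2πr h) = 1/(2π·0.142·15.6) = 0.07185 m·K/W
ΣR = 8.290×10^-5 + 1.365 + 0.07185 = 1.437 m·K/W
Q' = ΔT/ΣR = (317 °C − 21.3 °C)/1.437 = 206 W/m

Q' = 206 W/m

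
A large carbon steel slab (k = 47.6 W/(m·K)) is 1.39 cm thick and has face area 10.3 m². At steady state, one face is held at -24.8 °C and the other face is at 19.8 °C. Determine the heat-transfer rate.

Q = kA·ΔT/L = 47.6 × 10.3 × |-24.8 °C − 19.8 °C| / 0.0139 = 1.57×10^6 W

Q = 1.57×10^6 W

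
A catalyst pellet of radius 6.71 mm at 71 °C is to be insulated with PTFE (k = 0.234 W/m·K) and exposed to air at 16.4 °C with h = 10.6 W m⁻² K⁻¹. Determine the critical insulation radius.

r_cr = 4.42 cm

For a sphere, r_cr = 2k_ins/h = 2·0.234/10.6 = 0.0442 m = 4.42 cm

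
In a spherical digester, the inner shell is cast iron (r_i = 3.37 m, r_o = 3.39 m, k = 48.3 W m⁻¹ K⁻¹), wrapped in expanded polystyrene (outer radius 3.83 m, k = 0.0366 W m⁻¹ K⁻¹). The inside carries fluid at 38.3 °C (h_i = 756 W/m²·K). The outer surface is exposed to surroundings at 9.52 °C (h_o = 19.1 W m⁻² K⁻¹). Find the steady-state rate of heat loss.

Resistance network (inner→outer):
  R_conv,in = 1/(4πr²h) = 1/(4π·3.37²·756) = 9.268×10^-6 K/W
  R_cast iron = (1/3.37 − 1/3.39)/(4πk) = 0.001751/(4π·48.3) = 2.884×10^-6 K/W
  R_expanded polystyrene = (1/3.39 − 1/3.83)/(4πk) = 0.03389/(4π·0.0366) = 0.07368 K/W
  R_conv,out = 1/(4πr²h) = 1/(4π·3.83²·19.1) = 2.840×10^-4 K/W
ΣR = 9.268×10^-6 + 2.884×10^-6 + 0.07368 + 2.840×10^-4 = 0.07398 K/W
Q = ΔT/ΣR = (38.3 °C − 9.52 °C)/0.07398 = 389 W

Q = 389 W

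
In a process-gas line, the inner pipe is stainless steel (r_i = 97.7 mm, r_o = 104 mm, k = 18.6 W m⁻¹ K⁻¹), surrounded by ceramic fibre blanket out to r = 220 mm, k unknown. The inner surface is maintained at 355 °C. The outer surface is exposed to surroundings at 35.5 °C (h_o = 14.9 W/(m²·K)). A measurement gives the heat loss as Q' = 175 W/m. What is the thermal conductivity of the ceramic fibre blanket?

k = 0.0671 W/m·K

ΣR = ΔT/Q' = |355 − 35.5|/175 = 1.826 m·K/W
Known resistances:
  R'_stainless steel = ln(0.104/0.0977)/(2πk) = 0.06249/(2π·18.6) = 5.347×10^-4 m·K/W
  R'_conv,out = 1/(2πr h) = 1/(2π·0.220·14.9) = 0.04855 m·K/W
R_ceramic fibre blanket = ΣR − ΣR_known = 1.826 − 0.04908 = 1.777 m·K/W
ln(r₂/r₁)/(2πk) = 1.777 ⇒ k = 0.7492/(2π·1.777) = 0.0671 W/m·K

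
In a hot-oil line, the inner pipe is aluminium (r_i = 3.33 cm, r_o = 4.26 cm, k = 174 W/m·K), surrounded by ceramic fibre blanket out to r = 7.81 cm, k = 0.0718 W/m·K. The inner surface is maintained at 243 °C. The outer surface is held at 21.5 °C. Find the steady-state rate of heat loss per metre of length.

Resistance network (inner→outer):
  R'_aluminium = ln(0.0426/0.0333)/(2πk) = 0.2463/(2π·174) = 2.253×10^-4 m·K/W
  R'_ceramic fibre blanket = ln(0.0781/0.0426)/(2πk) = 0.6061/(2π·0.0718) = 1.344 m·K/W
ΣR = 2.253×10^-4 + 1.344 = 1.344 m·K/W
Q' = ΔT/ΣR = (243 °C − 21.5 °C)/1.344 = 165 W/m

Q' = 165 W/m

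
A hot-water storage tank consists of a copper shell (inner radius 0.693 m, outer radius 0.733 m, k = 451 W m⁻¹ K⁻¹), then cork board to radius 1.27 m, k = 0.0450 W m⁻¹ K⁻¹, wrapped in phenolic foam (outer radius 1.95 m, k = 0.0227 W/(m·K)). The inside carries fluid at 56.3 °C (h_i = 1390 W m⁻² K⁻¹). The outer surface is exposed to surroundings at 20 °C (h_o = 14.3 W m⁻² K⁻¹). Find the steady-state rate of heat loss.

Q = 18.3 W

Series thermal resistances, inner to outer:
  R_conv,in = 1/(4πr²h) = 1/(4π·0.693²·1390) = 1.192×10^-4 K/W
  R_copper = (1/0.693 − 1/0.733)/(4πk) = 0.07874/(4π·451) = 1.389×10^-5 K/W
  R_cork board = (1/0.733 − 1/1.27)/(4πk) = 0.5769/(4π·0.0450) = 1.020 K/W
  R_phenolic foam = (1/1.27 − 1/1.95)/(4πk) = 0.2746/(4π·0.0227) = 0.9626 K/W
  R_conv,out = 1/(4πr²h) = 1/(4π·1.95²·14.3) = 0.001463 K/W
ΣR = 1.192×10^-4 + 1.389×10^-5 + 1.020 + 0.9626 + 0.001463 = 1.984 K/W
Q = ΔT/ΣR = (56.3 °C − 20 °C)/1.984 = 18.3 W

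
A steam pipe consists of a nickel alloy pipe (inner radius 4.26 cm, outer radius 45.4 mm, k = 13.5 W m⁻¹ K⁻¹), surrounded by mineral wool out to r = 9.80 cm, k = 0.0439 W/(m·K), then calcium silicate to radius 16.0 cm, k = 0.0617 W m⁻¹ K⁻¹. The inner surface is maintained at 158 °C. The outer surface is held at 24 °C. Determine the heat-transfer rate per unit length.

Q' = 33.0 W/m

Series thermal resistances, inner to outer:
  R'_nickel alloy = ln(0.0454/0.0426)/(2πk) = 0.06366/(2π·13.5) = 7.505×10^-4 m·K/W
  R'_mineral wool = ln(0.0980/0.0454)/(2πk) = 0.7695/(2π·0.0439) = 2.790 m·K/W
  R'_calcium silicate = ln(0.160/0.0980)/(2πk) = 0.4902/(2π·0.0617) = 1.264 m·K/W
ΣR = 7.505×10^-4 + 2.790 + 1.264 = 4.055 m·K/W
Q' = ΔT/ΣR = (158 °C − 24 °C)/4.055 = 33.0 W/m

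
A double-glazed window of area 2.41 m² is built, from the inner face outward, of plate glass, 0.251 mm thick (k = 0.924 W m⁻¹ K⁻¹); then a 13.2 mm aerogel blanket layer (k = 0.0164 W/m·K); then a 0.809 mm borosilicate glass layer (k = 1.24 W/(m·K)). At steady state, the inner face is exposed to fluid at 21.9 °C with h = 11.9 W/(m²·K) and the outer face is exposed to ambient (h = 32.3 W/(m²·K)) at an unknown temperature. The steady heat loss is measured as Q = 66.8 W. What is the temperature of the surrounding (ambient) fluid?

Sum the resistances:
  R_conv,in = 1/(hA) = 1/(11.9·2.41) = 0.03487 K/W
  R_plate glass = L/(kA) = 2.51×10^-4/(0.924·2.41) = 1.127×10^-4 K/W
  R_aerogel blanket = L/(kA) = 0.0132/(0.0164·2.41) = 0.3340 K/W
  R_borosilicate glass = L/(kA) = 8.09×10^-4/(1.24·2.41) = 2.707×10^-4 K/W
  R_conv,out = 1/(hA) = 1/(32.3·2.41) = 0.01285 K/W
ΣR = 0.3821 K/W
ΔT = Q·ΣR = 66.8 × 0.3821 = 25.52 K
Heat flows outward, so T_out = T_in − ΔT = 21.9 − 25.52 = -3.62 °C

T_out = -3.62 °C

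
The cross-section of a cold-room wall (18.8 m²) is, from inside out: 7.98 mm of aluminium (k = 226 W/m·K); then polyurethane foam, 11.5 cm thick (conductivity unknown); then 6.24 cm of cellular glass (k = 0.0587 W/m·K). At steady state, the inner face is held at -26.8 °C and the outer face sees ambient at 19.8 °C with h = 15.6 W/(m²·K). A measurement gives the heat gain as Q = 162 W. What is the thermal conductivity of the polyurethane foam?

ΣR = ΔT/Q = |-26.8 − 19.8|/162 = 0.2877 K/W
Known resistances:
  R_aluminium = L/(kA) = 0.00798/(226·18.8) = 1.878×10^-6 K/W
  R_cellular glass = L/(kA) = 0.0624/(0.0587·18.8) = 0.05654 K/W
  R_conv,out = 1/(hA) = 1/(15.6·18.8) = 0.003410 K/W
R_polyurethane foam = ΣR − ΣR_known = 0.2877 − 0.05995 = 0.2278 K/W
L/(kA) = 0.2278 ⇒ k = 0.115/(0.2278·18.8) = 0.0269 W/m·K

k = 0.0269 W/m·K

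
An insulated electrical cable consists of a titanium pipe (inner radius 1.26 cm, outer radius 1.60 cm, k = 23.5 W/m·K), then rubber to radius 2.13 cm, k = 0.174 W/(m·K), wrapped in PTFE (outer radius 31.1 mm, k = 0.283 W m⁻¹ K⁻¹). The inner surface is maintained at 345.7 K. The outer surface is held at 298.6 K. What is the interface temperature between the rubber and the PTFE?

T = 319.7 K

Treat each layer as a resistance in series:
  R'_titanium = ln(0.0160/0.0126)/(2πk) = 0.2389/(2π·23.5) = 0.001618 m·K/W
  R'_rubber = ln(0.0213/0.0160)/(2πk) = 0.2861/(2π·0.174) = 0.2617 m·K/W
  R'_PTFE = ln(0.0311/0.0213)/(2πk) = 0.3785/(2π·0.283) = 0.2129 m·K/W
ΣR = 0.001618 + 0.2617 + 0.2129 = 0.4762 m·K/W
Q' = ΔT/ΣR = (345.7 K − 298.6 K)/0.4762 = 98.91 W/m
From the inner boundary to the rubber/PTFE interface, ΣR_partial = 0.2633 m·K/W.
T_interface = T_in − Q'·ΣR_partial = 345.7 K − (98.91)(0.2633) = 319.7 K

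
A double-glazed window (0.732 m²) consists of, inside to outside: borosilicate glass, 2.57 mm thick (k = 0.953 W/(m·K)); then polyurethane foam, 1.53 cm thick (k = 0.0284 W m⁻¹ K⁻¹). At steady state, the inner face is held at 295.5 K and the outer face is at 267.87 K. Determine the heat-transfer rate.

Q = 37.4 W

Resistance network (inner→outer):
  R_borosilicate glass = L/(kA) = 0.00257/(0.953·0.732) = 0.003684 K/W
  R_polyurethane foam = L/(kA) = 0.0153/(0.0284·0.732) = 0.7360 K/W
ΣR = 0.003684 + 0.7360 = 0.7397 K/W
Q = ΔT/ΣR = (295.5 K − 267.87 K)/0.7397 = 37.4 W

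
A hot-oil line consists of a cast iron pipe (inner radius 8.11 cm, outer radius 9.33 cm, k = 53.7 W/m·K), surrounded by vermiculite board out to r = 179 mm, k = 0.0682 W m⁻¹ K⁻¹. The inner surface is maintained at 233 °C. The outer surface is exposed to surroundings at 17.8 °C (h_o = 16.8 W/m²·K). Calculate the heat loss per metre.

Q' = 137 W/m

Treat each layer as a resistance in series:
  R'_cast iron = ln(0.0933/0.0811)/(2πk) = 0.1401/(2π·53.7) = 4.153×10^-4 m·K/W
  R'_vermiculite board = ln(0.179/0.0933)/(2πk) = 0.6516/(2π·0.0682) = 1.521 m·K/W
  R'_conv,out = 1/(2πr h) = 1/(2π·0.179·16.8) = 0.05292 m·K/W
ΣR = 4.153×10^-4 + 1.521 + 0.05292 = 1.574 m·K/W
Q' = ΔT/ΣR = (233 °C − 17.8 °C)/1.574 = 137 W/m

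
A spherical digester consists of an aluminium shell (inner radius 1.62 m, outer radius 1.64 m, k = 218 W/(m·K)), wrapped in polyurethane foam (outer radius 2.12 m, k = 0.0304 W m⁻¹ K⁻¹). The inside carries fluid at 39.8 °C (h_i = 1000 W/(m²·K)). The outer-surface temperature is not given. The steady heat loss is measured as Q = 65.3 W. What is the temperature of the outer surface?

Sum the resistances:
  R_conv,in = 1/(4πr²h) = 1/(4π·1.62²·1000) = 3.032×10^-5 K/W
  R_aluminium = (1/1.62 − 1/1.64)/(4πk) = 0.007528/(4π·218) = 2.748×10^-6 K/W
  R_polyurethane foam = (1/1.64 − 1/2.12)/(4πk) = 0.1381/(4π·0.0304) = 0.3614 K/W
ΣR = 0.3614 K/W
ΔT = Q·ΣR = 65.3 × 0.3614 = 23.60 K
Heat flows outward, so T_out = T_in − ΔT = 39.8 − 23.60 = 16.2 °C

T_out = 16.2 °C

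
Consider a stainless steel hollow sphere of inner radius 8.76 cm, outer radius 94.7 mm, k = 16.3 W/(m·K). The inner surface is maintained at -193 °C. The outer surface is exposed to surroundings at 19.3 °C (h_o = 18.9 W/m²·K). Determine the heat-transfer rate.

Series thermal resistances, inner to outer:
  R_stainless steel = (1/0.0876 − 1/0.0947)/(4πk) = 0.8559/(4π·16.3) = 0.004178 K/W
  R_conv,out = 1/(4πr²h) = 1/(4π·0.0947²·18.9) = 0.4695 K/W
ΣR = 0.004178 + 0.4695 = 0.4737 K/W
Q = ΔT/ΣR = (-193 °C − 19.3 °C)/0.4737 = -448 W
(Negative Q ⇒ heat flows inward; heat gain = 448 W.)

Q = 448 W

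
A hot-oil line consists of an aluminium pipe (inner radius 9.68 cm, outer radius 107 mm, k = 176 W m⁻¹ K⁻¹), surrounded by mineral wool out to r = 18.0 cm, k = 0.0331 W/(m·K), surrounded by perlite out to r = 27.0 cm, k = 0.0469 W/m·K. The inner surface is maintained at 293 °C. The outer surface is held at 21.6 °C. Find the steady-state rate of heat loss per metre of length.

Series thermal resistances, inner to outer:
  R'_aluminium = ln(0.107/0.0968)/(2πk) = 0.1002/(2π·176) = 9.059×10^-5 m·K/W
  R'_mineral wool = ln(0.180/0.107)/(2πk) = 0.5201/(2π·0.0331) = 2.501 m·K/W
  R'_perlite = ln(0.270/0.180)/(2πk) = 0.4055/(2π·0.0469) = 1.376 m·K/W
ΣR = 9.059×10^-5 + 2.501 + 1.376 = 3.877 m·K/W
Q' = ΔT/ΣR = (293 °C − 21.6 °C)/3.877 = 70.0 W/m

Q' = 70.0 W/m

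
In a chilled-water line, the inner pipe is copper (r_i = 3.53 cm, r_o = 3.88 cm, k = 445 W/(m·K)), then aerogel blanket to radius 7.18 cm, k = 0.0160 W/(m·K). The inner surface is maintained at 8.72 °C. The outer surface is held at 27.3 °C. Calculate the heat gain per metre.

Resistance network (inner→outer):
  R'_copper = ln(0.0388/0.0353)/(2πk) = 0.09454/(2π·445) = 3.381×10^-5 m·K/W
  R'_aerogel blanket = ln(0.0718/0.0388)/(2πk) = 0.6155/(2π·0.0160) = 6.122 m·K/W
ΣR = 3.381×10^-5 + 6.122 = 6.122 m·K/W
Q' = ΔT/ΣR = (8.72 °C − 27.3 °C)/6.122 = -3.03 W/m
(Negative Q' ⇒ heat flows inward; heat gain = 3.03 W/m.)

Q' = 3.03 W/m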